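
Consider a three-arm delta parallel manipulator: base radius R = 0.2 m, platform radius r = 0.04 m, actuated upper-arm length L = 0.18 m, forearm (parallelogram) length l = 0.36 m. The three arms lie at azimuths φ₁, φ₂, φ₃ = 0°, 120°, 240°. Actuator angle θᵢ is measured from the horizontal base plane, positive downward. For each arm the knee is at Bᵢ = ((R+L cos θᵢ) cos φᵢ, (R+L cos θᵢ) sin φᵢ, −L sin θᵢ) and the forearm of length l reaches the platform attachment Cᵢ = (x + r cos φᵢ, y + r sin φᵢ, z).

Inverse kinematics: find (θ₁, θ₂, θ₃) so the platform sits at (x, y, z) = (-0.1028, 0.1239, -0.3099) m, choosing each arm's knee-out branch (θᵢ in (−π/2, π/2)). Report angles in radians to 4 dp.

rotate P by −φ1: (-0.1028, 0.1239, -0.3099)
  A=0.2628, B=-0.3099, C=(l²−L²−A²−y'²−z²)/(2L)=-0.2313
  √(A²+B²)=0.4063;  θ1 = -0.8675+2.1763 ≈ 1.3088
arm 2 (φ=120.0°): x'=0.1587, y'=0.0271
  A cos θ + B sin θ = C:  0.0013·cos θ + -0.3099·sin θ = 0.0012
  √(A²+B²)=0.3099;  θ2 = -1.5666+1.5670 ≈ 0.0004
arm 3 (φ=240.0°): x'=-0.0559, y'=-0.1510
  A cos θ + B sin θ = C:  0.2159·cos θ + -0.3099·sin θ = -0.1896
  θ3 = atan2(B,A) + arccos(C/0.3777) = 1.1343

θ₁ = 1.3088, θ₂ = 0.0004, θ₃ = 1.1343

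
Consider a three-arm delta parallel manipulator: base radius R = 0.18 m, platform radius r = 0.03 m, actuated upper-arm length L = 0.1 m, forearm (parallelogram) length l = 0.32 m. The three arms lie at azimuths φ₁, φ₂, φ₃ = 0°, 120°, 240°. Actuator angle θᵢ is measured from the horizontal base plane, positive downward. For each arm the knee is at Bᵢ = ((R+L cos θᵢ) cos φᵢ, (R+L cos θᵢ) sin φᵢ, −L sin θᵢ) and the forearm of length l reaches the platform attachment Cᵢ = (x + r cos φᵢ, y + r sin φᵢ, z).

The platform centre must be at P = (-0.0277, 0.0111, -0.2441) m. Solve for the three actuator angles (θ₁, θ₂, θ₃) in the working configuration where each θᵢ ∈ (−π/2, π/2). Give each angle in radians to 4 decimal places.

arm 1 (φ=0.0°): x'=-0.0277, y'=0.0111
  e−x'=0.1777;  (l²−L²−(e−x')²−y'²−z²)/2L = 0.0056
  θ1 = atan2(B,A) + arccos(C/0.3019) = 0.6108
arm 2 (φ=120.0°): x'=0.0235, y'=0.0184
  e−x'=0.1265;  (l²−L²−(e−x')²−y'²−z²)/2L = 0.0823
  θ2 = atan2(B,A) + arccos(C/0.2749) = 0.1742
arm 3 (φ=240.0°): x'=0.0042, y'=-0.0295
  A cos θ + B sin θ = C:  0.1458·cos θ + -0.2441·sin θ = 0.0535
  θ3 = atan2(B,A) + arccos(C/0.2843) = 0.3491

θ₁ = 0.6108, θ₂ = 0.1742, θ₃ = 0.3491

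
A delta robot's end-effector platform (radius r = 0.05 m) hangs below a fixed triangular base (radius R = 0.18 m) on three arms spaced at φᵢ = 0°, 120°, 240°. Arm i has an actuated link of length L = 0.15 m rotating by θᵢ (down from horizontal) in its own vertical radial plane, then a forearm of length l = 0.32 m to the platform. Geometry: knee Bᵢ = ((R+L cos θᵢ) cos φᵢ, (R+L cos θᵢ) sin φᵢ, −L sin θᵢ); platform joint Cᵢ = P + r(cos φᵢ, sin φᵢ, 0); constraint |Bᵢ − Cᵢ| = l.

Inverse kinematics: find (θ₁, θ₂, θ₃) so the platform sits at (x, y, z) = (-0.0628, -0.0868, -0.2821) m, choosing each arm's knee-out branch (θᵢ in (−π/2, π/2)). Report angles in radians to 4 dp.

θ₁ = 1.0474, θ₂ = 0.9601, θ₃ = 0.0870

arm 1 (φ=0.0°): x'=-0.0628, y'=-0.0868
  A cos θ + B sin θ = C:  0.1928·cos θ + -0.2821·sin θ = -0.1480
  γ=atan2(-0.2821,0.1928)=-0.9713;  ψ=arccos(-0.4330)=2.0186;  θ1=γ+ψ≈1.0474
φ2=120.0° → target in arm frame (-0.0438, 0.0978)
  e−x'=0.1738;  (l²−L²−(e−x')²−y'²−z²)/2L = -0.1315
  θ2 = atan2(B,A) + arccos(C/0.3313) = 0.9601
rotate P by −φ3: (0.1066, -0.0110, -0.2821)
  A cos θ + B sin θ = C:  0.0234·cos θ + -0.2821·sin θ = -0.0012
  √(A²+B²)=0.2831;  θ3 = -1.4879+1.5749 ≈ 0.0870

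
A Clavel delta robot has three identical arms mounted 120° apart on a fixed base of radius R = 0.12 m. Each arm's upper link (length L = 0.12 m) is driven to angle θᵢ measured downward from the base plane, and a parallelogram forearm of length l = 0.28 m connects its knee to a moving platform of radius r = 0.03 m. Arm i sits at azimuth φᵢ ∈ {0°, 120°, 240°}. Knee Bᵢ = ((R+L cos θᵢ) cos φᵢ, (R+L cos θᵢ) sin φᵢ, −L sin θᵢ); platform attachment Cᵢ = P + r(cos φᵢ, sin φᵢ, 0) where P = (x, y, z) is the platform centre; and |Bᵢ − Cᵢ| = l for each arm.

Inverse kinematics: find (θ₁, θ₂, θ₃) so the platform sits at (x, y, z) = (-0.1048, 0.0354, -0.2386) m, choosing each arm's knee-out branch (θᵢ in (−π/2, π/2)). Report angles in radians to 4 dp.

arm 1 (φ=0.0°): x'=-0.1048, y'=0.0354
  e−x'=0.1948;  (l²−L²−(e−x')²−y'²−z²)/2L = -0.1339
  γ=atan2(-0.2386,0.1948)=-0.8861;  ψ=arccos(-0.4346)=2.0204;  θ1=γ+ψ≈1.1343
arm 2 (φ=120.0°): x'=0.0831, y'=0.0731
  A=0.0069, B=-0.2386, C=(l²−L²−A²−y'²−z²)/(2L)=0.0070
  √(A²+B²)=0.2387;  θ2 = -1.5417+1.5414 ≈ -0.0003
rotate P by −φ3: (0.0217, -0.1085, -0.2386)
  e−x'=0.0683;  (l²−L²−(e−x')²−y'²−z²)/2L = -0.0390
  √(A²+B²)=0.2482;  θ3 = -1.2922+1.7285 ≈ 0.4363

θ₁ = 1.1343, θ₂ = -0.0003, θ₃ = 0.4363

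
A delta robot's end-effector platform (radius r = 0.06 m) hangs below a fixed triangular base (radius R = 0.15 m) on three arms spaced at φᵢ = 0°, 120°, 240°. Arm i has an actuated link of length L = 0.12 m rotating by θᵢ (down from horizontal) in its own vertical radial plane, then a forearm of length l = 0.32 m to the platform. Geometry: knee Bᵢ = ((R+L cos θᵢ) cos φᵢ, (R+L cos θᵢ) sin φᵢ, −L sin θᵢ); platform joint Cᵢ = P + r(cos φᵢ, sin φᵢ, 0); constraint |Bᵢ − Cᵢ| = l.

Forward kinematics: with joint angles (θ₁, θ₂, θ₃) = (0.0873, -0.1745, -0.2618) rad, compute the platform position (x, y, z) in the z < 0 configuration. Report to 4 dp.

(-0.0257, -0.0060, -0.2273)

O1 = (0.2095·cos0.0°, 0.2095·sin0.0°, -0.0105) = (0.2095, 0.0000, -0.0105)
φ2=120.0°: virtual centre (-0.1041, 0.1803, 0.0208), radius l
O3 = (0.2059·cos240.0°, 0.2059·sin240.0°, 0.0311) = (-0.1030, -0.1783, 0.0311)
subtract pairs → two planes through P
plane₁₂: -0.6273x+0.3606y+0.0626z = -0.0002
Cramer: x(z) = 0.0007+0.1164z;  y(z) = 0.0006+0.0289z
sphere 1 gives Az²+Bz+C=0 with A=1.0144, B=-0.0277, C=-0.0587;  B²−4AC=0.2389;  roots -0.2273, 0.2545;  negative root z = -0.2273
x = -0.0257, y = -0.0060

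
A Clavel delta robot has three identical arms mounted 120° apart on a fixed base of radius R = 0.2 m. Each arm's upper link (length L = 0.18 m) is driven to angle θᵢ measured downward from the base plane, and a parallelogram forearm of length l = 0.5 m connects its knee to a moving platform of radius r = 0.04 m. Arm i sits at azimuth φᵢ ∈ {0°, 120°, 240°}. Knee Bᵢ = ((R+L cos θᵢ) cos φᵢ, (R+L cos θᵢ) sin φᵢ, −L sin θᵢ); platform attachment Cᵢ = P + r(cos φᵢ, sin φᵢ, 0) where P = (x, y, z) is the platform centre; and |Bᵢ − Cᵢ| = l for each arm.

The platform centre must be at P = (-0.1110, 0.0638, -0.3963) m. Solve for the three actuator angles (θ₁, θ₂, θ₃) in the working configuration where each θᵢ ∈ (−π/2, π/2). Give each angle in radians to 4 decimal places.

θ₁ = 0.6981, θ₂ = -0.2614, θ₃ = 0.2617

arm 1 (φ=0.0°): x'=-0.1110, y'=0.0638
  e−x'=0.2710;  (l²−L²−(e−x')²−y'²−z²)/2L = -0.0471
  γ=atan2(-0.3963,0.2710)=-0.9710;  ψ=arccos(-0.0982)=1.6691;  θ1=γ+ψ≈0.6981
rotate P by −φ2: (0.1108, 0.0642, -0.3963)
  A=0.0492, B=-0.3963, C=(l²−L²−A²−y'²−z²)/(2L)=0.1500
  θ2 = atan2(B,A) + arccos(C/0.3993) = -0.2614
arm 3 (φ=240.0°): x'=0.0002, y'=-0.1280
  A cos θ + B sin θ = C:  0.1598·cos θ + -0.3963·sin θ = 0.0518
  √(A²+B²)=0.4273;  θ3 = -1.1876+1.4494 ≈ 0.2617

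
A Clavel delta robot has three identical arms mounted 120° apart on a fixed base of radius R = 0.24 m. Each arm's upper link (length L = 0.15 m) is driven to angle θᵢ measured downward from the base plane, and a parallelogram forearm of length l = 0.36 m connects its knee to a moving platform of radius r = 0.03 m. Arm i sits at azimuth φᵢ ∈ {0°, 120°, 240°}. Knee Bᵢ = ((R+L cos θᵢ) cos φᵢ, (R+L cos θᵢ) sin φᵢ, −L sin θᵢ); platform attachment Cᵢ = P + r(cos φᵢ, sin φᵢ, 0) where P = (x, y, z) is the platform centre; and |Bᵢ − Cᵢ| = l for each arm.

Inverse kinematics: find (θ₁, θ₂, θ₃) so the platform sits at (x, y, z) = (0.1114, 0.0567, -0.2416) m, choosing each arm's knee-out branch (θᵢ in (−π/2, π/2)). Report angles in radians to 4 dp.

arm 1 (φ=0.0°): x'=0.1114, y'=0.0567
  A=0.0986, B=-0.2416, C=(l²−L²−A²−y'²−z²)/(2L)=0.1193
  γ=atan2(-0.2416,0.0986)=-1.1833;  ψ=arccos(0.4572)=1.0959;  θ1=γ+ψ≈-0.0874
φ2=120.0° → target in arm frame (-0.0066, -0.1248)
  A=0.2166, B=-0.2416, C=(l²−L²−A²−y'²−z²)/(2L)=-0.0459
  γ=atan2(-0.2416,0.2166)=-0.8399;  ψ=arccos(-0.1414)=1.7127;  θ2=γ+ψ≈0.8728
arm 3 (φ=240.0°): x'=-0.1048, y'=0.0681
  A cos θ + B sin θ = C:  0.3148·cos θ + -0.2416·sin θ = -0.1834
  √(A²+B²)=0.3968;  θ3 = -0.6546+2.0512 ≈ 1.3966

θ₁ = -0.0874, θ₂ = 0.8728, θ₃ = 1.3966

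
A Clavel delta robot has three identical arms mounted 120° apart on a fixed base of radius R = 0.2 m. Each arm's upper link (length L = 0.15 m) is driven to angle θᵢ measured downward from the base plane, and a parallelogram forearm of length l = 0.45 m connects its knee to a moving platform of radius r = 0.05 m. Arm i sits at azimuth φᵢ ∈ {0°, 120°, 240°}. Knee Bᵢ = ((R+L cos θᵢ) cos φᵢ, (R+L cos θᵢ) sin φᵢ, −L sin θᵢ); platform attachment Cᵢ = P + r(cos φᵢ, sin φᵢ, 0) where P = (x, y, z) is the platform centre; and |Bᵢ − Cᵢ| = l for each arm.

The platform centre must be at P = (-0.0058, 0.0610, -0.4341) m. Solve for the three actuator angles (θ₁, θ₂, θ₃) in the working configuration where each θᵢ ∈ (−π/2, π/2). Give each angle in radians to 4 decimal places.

θ₁ = 0.6111, θ₂ = 0.3492, θ₃ = 0.7854

arm 1 (φ=0.0°): x'=-0.0058, y'=0.0610
  A=0.1558, B=-0.4341, C=(l²−L²−A²−y'²−z²)/(2L)=-0.1215
  θ1 = atan2(B,A) + arccos(C/0.4612) = 0.6111
φ2=120.0° → target in arm frame (0.0557, -0.0255)
  A cos θ + B sin θ = C:  0.0943·cos θ + -0.4341·sin θ = -0.0599
  γ=atan2(-0.4341,0.0943)=-1.3569;  ψ=arccos(-0.1349)=1.7061;  θ2=γ+ψ≈0.3492
arm 3 (φ=240.0°): x'=-0.0499, y'=-0.0355
  A=0.1999, B=-0.4341, C=(l²−L²−A²−y'²−z²)/(2L)=-0.1656
  √(A²+B²)=0.4779;  θ3 = -1.1392+1.9246 ≈ 0.7854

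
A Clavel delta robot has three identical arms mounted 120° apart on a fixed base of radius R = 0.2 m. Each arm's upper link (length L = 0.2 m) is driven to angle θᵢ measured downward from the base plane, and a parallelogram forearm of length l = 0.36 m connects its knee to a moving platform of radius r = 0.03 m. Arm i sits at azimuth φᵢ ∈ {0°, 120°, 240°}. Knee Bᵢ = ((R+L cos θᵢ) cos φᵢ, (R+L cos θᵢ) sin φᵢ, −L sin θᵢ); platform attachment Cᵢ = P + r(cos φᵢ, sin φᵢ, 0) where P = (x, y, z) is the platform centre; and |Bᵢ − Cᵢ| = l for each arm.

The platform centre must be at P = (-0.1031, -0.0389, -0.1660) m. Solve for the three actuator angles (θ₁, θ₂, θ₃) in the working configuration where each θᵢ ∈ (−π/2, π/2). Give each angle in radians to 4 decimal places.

φ1=0.0° → target in arm frame (-0.1031, -0.0389)
  A=0.2731, B=-0.1660, C=(l²−L²−A²−y'²−z²)/(2L)=-0.0351
  γ=atan2(-0.1660,0.2731)=-0.5462;  ψ=arccos(-0.1099)=1.6809;  θ1=γ+ψ≈1.1348
arm 2 (φ=120.0°): x'=0.0179, y'=0.1087
  e−x'=0.1521;  (l²−L²−(e−x')²−y'²−z²)/2L = 0.0677
  √(A²+B²)=0.2252;  θ2 = -0.8289+1.2655 ≈ 0.4365
rotate P by −φ3: (0.0852, -0.0698, -0.1660)
  A cos θ + B sin θ = C:  0.0848·cos θ + -0.1660·sin θ = 0.1250
  γ=atan2(-0.1660,0.0848)=-1.0987;  ψ=arccos(0.6704)=0.8360;  θ3=γ+ψ≈-0.2627

θ₁ = 1.1348, θ₂ = 0.4365, θ₃ = -0.2627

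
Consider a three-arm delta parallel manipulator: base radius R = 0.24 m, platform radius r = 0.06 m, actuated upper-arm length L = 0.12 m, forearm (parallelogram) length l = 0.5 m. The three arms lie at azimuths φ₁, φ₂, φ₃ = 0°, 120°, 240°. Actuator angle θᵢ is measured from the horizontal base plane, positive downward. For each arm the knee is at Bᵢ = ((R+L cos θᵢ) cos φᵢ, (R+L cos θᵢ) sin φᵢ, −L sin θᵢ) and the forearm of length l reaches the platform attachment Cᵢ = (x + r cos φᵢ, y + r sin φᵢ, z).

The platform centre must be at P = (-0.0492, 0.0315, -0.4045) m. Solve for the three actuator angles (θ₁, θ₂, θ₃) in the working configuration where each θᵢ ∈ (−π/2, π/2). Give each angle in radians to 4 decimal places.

θ₁ = 0.3494, θ₂ = -0.2620, θ₃ = 0.0874

φ1=0.0° → target in arm frame (-0.0492, 0.0315)
  e−x'=0.2292;  (l²−L²−(e−x')²−y'²−z²)/2L = 0.0769
  √(A²+B²)=0.4649;  θ1 = -1.0553+1.4046 ≈ 0.3494
φ2=120.0° → target in arm frame (0.0519, 0.0269)
  A cos θ + B sin θ = C:  0.1281·cos θ + -0.4045·sin θ = 0.2285
  θ2 = atan2(B,A) + arccos(C/0.4243) = -0.2620
φ3=240.0° → target in arm frame (-0.0027, -0.0584)
  A=0.1827, B=-0.4045, C=(l²−L²−A²−y'²−z²)/(2L)=0.1467
  θ3 = atan2(B,A) + arccos(C/0.4438) = 0.0874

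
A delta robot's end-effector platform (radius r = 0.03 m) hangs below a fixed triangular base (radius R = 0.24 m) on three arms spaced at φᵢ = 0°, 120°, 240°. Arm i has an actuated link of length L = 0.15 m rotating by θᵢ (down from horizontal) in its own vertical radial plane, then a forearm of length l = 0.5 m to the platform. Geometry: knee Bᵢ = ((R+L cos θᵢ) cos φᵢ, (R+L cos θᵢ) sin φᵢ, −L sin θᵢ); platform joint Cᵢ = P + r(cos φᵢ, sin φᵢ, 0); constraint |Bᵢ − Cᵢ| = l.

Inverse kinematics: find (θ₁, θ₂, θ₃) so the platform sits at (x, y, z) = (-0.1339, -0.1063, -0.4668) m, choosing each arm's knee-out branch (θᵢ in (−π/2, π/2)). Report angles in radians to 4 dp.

θ₁ = 1.3960, θ₂ = 0.9601, θ₃ = 0.0871

φ1=0.0° → target in arm frame (-0.1339, -0.1063)
  A=0.3439, B=-0.4668, C=(l²−L²−A²−y'²−z²)/(2L)=-0.3999
  √(A²+B²)=0.5798;  θ1 = -0.9358+2.3319 ≈ 1.3960
rotate P by −φ2: (-0.0251, 0.1691, -0.4668)
  e−x'=0.2351;  (l²−L²−(e−x')²−y'²−z²)/2L = -0.2476
  √(A²+B²)=0.5227;  θ2 = -1.1042+2.0643 ≈ 0.9601
arm 3 (φ=240.0°): x'=0.1590, y'=-0.0628
  A cos θ + B sin θ = C:  0.0510·cos θ + -0.4668·sin θ = 0.0102
  θ3 = atan2(B,A) + arccos(C/0.4696) = 0.0871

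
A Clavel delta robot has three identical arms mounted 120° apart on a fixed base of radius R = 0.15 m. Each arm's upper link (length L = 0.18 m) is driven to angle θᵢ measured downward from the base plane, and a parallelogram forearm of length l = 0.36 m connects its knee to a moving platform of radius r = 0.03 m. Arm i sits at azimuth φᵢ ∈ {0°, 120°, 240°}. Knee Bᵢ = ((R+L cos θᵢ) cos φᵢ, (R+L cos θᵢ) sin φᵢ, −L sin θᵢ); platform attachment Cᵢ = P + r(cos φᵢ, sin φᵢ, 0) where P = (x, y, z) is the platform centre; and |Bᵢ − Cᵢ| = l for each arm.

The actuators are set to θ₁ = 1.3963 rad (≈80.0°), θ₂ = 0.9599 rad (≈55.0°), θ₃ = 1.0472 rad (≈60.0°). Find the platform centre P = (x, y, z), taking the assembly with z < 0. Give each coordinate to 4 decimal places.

(-0.0750, 0.0132, -0.4570)

φ1=0.0°: virtual centre (0.1513, 0.0000, -0.1773), radius l
φ2=120.0°: virtual centre (-0.1116, 0.1933, -0.1474), radius l
φ3=240.0°: virtual centre (-0.1050, -0.1819, -0.1559), radius l
|S₂|²−|S₁|² = 0.0173;  |S₃|²−|S₁|² = 0.0141
[-0.5257 0.3867 0.0596]·P = 0.0173;  [-0.5125 -0.3637 0.0428]·P = 0.0141
Cramer: x(z) = -0.0301+0.0982z;  y(z) = 0.0037-0.0208z
into |P−S₁|² = l²: 1.0101z² + 0.3188z + -0.0653 = 0;  Δ = 0.3653;  z = -0.4570 or 0.1414 → z<0 root = -0.4570
x = -0.0750, y = 0.0132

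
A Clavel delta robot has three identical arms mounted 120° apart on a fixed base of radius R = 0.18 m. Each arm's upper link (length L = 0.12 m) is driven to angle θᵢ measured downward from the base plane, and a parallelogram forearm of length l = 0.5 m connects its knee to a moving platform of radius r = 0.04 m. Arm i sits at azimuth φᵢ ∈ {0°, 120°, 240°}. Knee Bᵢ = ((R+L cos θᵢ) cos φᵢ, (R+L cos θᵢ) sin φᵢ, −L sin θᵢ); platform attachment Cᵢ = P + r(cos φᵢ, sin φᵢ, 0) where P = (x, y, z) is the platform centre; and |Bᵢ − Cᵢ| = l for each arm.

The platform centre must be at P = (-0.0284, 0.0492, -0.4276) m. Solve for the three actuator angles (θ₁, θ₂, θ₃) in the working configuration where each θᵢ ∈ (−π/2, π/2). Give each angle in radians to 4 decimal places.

arm 1 (φ=0.0°): x'=-0.0284, y'=0.0492
  A=0.1684, B=-0.4276, C=(l²−L²−A²−y'²−z²)/(2L)=0.0916
  γ=atan2(-0.4276,0.1684)=-1.1956;  ψ=arccos(0.1993)=1.3702;  θ1=γ+ψ≈0.1746
arm 2 (φ=120.0°): x'=0.0568, y'=0.0000
  A=0.0832, B=-0.4276, C=(l²−L²−A²−y'²−z²)/(2L)=0.1910
  γ=atan2(-0.4276,0.0832)=-1.3786;  ψ=arccos(0.4384)=1.1169;  θ2=γ+ψ≈-0.2617
φ3=240.0° → target in arm frame (-0.0284, -0.0492)
  e−x'=0.1684;  (l²−L²−(e−x')²−y'²−z²)/2L = 0.0916
  θ3 = atan2(B,A) + arccos(C/0.4596) = 0.1746

θ₁ = 0.1746, θ₂ = -0.2617, θ₃ = 0.1746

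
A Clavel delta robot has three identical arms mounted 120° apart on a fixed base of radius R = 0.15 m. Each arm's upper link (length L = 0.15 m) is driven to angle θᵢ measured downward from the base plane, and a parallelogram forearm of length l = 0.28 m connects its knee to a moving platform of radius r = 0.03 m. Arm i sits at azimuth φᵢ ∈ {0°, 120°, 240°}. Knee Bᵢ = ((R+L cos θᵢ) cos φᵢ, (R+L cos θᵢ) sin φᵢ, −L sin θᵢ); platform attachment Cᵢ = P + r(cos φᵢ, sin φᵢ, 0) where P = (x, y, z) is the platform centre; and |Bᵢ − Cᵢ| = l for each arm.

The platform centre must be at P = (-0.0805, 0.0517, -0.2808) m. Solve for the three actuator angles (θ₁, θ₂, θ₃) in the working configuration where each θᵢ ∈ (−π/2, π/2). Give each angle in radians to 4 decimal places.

θ₁ = 1.3092, θ₂ = 0.4364, θ₃ = 0.9600

arm 1 (φ=0.0°): x'=-0.0805, y'=0.0517
  A cos θ + B sin θ = C:  0.2005·cos θ + -0.2808·sin θ = -0.2194
  √(A²+B²)=0.3450;  θ1 = -0.9507+2.2600 ≈ 1.3092
φ2=120.0° → target in arm frame (0.0850, 0.0439)
  e−x'=0.0350;  (l²−L²−(e−x')²−y'²−z²)/2L = -0.0870
  γ=atan2(-0.2808,0.0350)=-1.4469;  ψ=arccos(-0.3074)=1.8833;  θ2=γ+ψ≈0.4364
rotate P by −φ3: (-0.0045, -0.0956, -0.2808)
  A=0.1245, B=-0.2808, C=(l²−L²−A²−y'²−z²)/(2L)=-0.1586
  √(A²+B²)=0.3072;  θ3 = -1.1534+2.1134 ≈ 0.9600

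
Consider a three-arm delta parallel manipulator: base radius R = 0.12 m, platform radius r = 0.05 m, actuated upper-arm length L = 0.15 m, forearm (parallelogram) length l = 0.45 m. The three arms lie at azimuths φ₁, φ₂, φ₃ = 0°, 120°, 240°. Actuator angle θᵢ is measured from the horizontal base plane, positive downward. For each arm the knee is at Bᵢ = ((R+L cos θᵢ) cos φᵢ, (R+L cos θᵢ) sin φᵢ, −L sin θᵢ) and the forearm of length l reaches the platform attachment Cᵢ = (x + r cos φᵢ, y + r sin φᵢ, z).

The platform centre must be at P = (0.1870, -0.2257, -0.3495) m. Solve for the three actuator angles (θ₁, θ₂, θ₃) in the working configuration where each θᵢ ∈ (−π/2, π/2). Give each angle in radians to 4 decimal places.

rotate P by −φ1: (0.1870, -0.2257, -0.3495)
  e−x'=-0.1170;  (l²−L²−(e−x')²−y'²−z²)/2L = -0.0226
  θ1 = atan2(B,A) + arccos(C/0.3686) = -0.2617
rotate P by −φ2: (-0.2890, -0.0491, -0.3495)
  A=0.3590, B=-0.3495, C=(l²−L²−A²−y'²−z²)/(2L)=-0.2447
  θ2 = atan2(B,A) + arccos(C/0.5010) = 1.3091
φ3=240.0° → target in arm frame (0.1020, 0.2748)
  A=-0.0320, B=-0.3495, C=(l²−L²−A²−y'²−z²)/(2L)=-0.0623
  γ=atan2(-0.3495,-0.0320)=-1.6620;  ψ=arccos(-0.1775)=1.7492;  θ3=γ+ψ≈0.0872

θ₁ = -0.2617, θ₂ = 1.3091, θ₃ = 0.0872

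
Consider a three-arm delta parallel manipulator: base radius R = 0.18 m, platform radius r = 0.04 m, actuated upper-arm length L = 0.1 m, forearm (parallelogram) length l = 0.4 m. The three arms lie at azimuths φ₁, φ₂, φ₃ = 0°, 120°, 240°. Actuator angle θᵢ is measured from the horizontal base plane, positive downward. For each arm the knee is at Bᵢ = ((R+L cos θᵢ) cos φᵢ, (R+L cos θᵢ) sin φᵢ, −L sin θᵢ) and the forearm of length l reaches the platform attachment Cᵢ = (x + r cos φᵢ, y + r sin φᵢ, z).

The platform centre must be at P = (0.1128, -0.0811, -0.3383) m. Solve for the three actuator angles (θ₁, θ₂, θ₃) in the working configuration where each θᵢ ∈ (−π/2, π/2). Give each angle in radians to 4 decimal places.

θ₁ = -0.3488, θ₂ = 1.1347, θ₃ = 0.3497

arm 1 (φ=0.0°): x'=0.1128, y'=-0.0811
  e−x'=0.0272;  (l²−L²−(e−x')²−y'²−z²)/2L = 0.1412
  γ=atan2(-0.3383,0.0272)=-1.4906;  ψ=arccos(0.4160)=1.1418;  θ1=γ+ψ≈-0.3488
φ2=120.0° → target in arm frame (-0.1266, -0.0571)
  A cos θ + B sin θ = C:  0.2666·cos θ + -0.3383·sin θ = -0.1940
  θ2 = atan2(B,A) + arccos(C/0.4307) = 1.1347
rotate P by −φ3: (0.0138, 0.1382, -0.3383)
  A=0.1262, B=-0.3383, C=(l²−L²−A²−y'²−z²)/(2L)=0.0026
  γ=atan2(-0.3383,0.1262)=-1.2138;  ψ=arccos(0.0073)=1.5635;  θ3=γ+ψ≈0.3497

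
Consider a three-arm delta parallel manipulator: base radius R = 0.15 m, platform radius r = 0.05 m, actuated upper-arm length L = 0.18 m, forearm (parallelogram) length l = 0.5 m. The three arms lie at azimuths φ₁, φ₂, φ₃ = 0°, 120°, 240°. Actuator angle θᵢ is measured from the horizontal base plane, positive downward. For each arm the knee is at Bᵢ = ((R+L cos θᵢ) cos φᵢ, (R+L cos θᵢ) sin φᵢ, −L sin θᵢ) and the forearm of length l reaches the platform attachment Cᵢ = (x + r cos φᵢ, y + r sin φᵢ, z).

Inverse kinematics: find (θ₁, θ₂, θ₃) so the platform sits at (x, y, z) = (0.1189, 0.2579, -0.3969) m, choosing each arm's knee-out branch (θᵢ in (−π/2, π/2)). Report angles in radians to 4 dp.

θ₁ = 0.0000, θ₂ = -0.1748, θ₃ = 1.2218

arm 1 (φ=0.0°): x'=0.1189, y'=0.2579
  A cos θ + B sin θ = C:  -0.0189·cos θ + -0.3969·sin θ = -0.0189
  √(A²+B²)=0.3973;  θ1 = -1.6184+1.6183 ≈ 0.0000
φ2=120.0° → target in arm frame (0.1639, -0.2319)
  A=-0.0639, B=-0.3969, C=(l²−L²−A²−y'²−z²)/(2L)=0.0061
  √(A²+B²)=0.4020;  θ2 = -1.7304+1.5556 ≈ -0.1748
φ3=240.0° → target in arm frame (-0.2828, -0.0260)
  e−x'=0.3828;  (l²−L²−(e−x')²−y'²−z²)/2L = -0.2421
  θ3 = atan2(B,A) + arccos(C/0.5514) = 1.2218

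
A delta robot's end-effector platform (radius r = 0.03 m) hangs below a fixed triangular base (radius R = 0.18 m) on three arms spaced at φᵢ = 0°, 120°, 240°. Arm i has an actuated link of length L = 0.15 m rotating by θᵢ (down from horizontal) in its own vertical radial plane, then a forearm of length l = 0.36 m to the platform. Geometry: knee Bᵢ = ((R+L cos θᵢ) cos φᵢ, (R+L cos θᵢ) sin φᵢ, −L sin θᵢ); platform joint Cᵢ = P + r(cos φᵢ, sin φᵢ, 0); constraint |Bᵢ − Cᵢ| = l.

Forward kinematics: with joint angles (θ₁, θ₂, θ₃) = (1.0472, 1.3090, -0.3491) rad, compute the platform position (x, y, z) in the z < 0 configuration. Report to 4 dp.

S1 = (0.2250·cos0.0°, 0.2250·sin0.0°, -0.1299) = (0.2250, 0.0000, -0.1299)
φ2=120.0°: virtual centre (-0.0944, 0.1635, -0.1449), radius l
S3 = (0.2910·cos240.0°, 0.2910·sin240.0°, 0.0513) = (-0.1455, -0.2520, 0.0513)
eliminate P² terms by subtracting sphere 1 from 2 and 3
plane₁₂: -0.6388x+0.3271y+-0.0300z = -0.0109
det = 0.5643;  x = -0.0018+0.1833z,  y = -0.0367+0.4497z
sphere 1 gives Az²+Bz+C=0 with A=1.2358, B=0.1437, C=-0.0600;  B²−4AC=0.3170;  roots -0.2860, 0.1697;  negative root z = -0.2860
x = -0.0542, y = -0.1652

(-0.0542, -0.1652, -0.2860)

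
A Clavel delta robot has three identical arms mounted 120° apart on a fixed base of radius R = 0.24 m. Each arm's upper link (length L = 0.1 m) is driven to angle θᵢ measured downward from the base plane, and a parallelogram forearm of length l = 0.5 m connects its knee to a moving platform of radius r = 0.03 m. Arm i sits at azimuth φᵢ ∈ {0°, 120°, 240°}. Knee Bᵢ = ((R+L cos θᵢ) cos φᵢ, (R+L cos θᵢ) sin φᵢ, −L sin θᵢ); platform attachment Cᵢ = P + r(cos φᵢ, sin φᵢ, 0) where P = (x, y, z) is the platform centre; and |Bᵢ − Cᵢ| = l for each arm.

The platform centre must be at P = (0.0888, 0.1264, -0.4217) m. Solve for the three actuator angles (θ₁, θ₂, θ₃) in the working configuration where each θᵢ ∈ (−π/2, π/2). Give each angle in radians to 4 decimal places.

θ₁ = -0.0873, θ₂ = 0.0872, θ₃ = 1.3962

rotate P by −φ1: (0.0888, 0.1264, -0.4217)
  A cos θ + B sin θ = C:  0.1212·cos θ + -0.4217·sin θ = 0.1575
  θ1 = atan2(B,A) + arccos(C/0.4388) = -0.0873
φ2=120.0° → target in arm frame (0.0651, -0.1401)
  A cos θ + B sin θ = C:  0.1449·cos θ + -0.4217·sin θ = 0.1077
  √(A²+B²)=0.4459;  θ2 = -1.2398+1.3269 ≈ 0.0872
arm 3 (φ=240.0°): x'=-0.1539, y'=0.0137
  e−x'=0.3639;  (l²−L²−(e−x')²−y'²−z²)/2L = -0.3521
  θ3 = atan2(B,A) + arccos(C/0.5570) = 1.3962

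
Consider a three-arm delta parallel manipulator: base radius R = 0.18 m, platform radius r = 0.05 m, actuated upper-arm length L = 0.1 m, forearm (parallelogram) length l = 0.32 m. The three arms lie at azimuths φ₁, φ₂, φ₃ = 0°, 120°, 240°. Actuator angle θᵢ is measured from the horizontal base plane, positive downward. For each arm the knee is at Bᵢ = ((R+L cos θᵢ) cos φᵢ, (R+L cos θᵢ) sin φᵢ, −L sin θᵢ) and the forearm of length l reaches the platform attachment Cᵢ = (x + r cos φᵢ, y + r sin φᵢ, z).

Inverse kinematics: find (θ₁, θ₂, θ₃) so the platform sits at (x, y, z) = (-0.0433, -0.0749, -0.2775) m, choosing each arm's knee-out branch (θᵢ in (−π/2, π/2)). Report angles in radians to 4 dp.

θ₁ = 0.8729, θ₂ = 0.8723, θ₃ = -0.0873

φ1=0.0° → target in arm frame (-0.0433, -0.0749)
  A cos θ + B sin θ = C:  0.1733·cos θ + -0.2775·sin θ = -0.1012
  θ1 = atan2(B,A) + arccos(C/0.3272) = 0.8729
arm 2 (φ=120.0°): x'=-0.0432, y'=0.0749
  e−x'=0.1732;  (l²−L²−(e−x')²−y'²−z²)/2L = -0.1011
  √(A²+B²)=0.3271;  θ2 = -1.0128+1.8851 ≈ 0.8723
rotate P by −φ3: (0.0865, 0.0000, -0.2775)
  e−x'=0.0435;  (l²−L²−(e−x')²−y'²−z²)/2L = 0.0675
  θ3 = atan2(B,A) + arccos(C/0.2809) = -0.0873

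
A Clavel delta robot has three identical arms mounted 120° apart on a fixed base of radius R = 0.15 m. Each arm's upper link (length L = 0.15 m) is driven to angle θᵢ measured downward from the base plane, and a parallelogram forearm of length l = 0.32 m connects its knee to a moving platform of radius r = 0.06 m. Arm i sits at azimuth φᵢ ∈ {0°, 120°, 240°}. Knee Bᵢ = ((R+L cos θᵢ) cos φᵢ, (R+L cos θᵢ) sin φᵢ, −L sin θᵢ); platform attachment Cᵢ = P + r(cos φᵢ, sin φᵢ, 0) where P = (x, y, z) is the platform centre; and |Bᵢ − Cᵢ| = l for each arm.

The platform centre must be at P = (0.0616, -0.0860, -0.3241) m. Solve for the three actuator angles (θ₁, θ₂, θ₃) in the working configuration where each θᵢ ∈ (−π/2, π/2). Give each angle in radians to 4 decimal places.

arm 1 (φ=0.0°): x'=0.0616, y'=-0.0860
  A cos θ + B sin θ = C:  0.0284·cos θ + -0.3241·sin θ = -0.1111
  √(A²+B²)=0.3253;  θ1 = -1.4834+1.9194 ≈ 0.4360
rotate P by −φ2: (-0.1053, -0.0103, -0.3241)
  e−x'=0.1953;  (l²−L²−(e−x')²−y'²−z²)/2L = -0.2113
  γ=atan2(-0.3241,0.1953)=-1.0285;  ψ=arccos(-0.5584)=2.1632;  θ2=γ+ψ≈1.1347
arm 3 (φ=240.0°): x'=0.0437, y'=0.0963
  e−x'=0.0463;  (l²−L²−(e−x')²−y'²−z²)/2L = -0.1219
  √(A²+B²)=0.3274;  θ3 = -1.4288+1.9523 ≈ 0.5235

θ₁ = 0.4360, θ₂ = 1.1347, θ₃ = 0.5235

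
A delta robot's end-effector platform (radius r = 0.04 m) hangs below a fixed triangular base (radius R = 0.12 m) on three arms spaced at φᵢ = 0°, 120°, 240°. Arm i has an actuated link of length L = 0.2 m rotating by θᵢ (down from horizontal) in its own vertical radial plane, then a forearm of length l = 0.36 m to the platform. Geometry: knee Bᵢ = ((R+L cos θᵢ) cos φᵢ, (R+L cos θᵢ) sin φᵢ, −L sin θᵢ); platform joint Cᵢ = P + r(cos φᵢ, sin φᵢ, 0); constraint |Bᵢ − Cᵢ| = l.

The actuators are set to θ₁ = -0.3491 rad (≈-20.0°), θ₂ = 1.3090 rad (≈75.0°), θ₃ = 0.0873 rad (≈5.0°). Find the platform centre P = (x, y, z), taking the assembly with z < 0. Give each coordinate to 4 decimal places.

(0.1480, -0.1739, -0.2231)

φ1=0.0°: virtual centre (0.2679, 0.0000, 0.0684), radius l
arm 2 at φ=120.0°: ρ2 = 0.1318;  centre 2 = (-0.0659, 0.1141, -0.1932)
arm 3 at φ=240.0°: ρ3 = 0.2792;  centre 3 = (-0.1396, -0.2418, -0.0174)
|centre ₂|²−|centre ₁|² = -0.0218;  |centre ₃|²−|centre ₁|² = 0.0018
linear system: -0.6676x+0.2282y = -0.0218−-0.5232z; -0.8151x+-0.4837y = 0.0018−-0.1717z
Cramer: x(z) = 0.0199-0.5742z;  y(z) = -0.0373+0.6127z
into |P−centre ₁|² = l²: 1.7051z² + 0.1024z + -0.0620 = 0;  Δ = 0.4334;  z = -0.2231 or 0.1630 → z<0 root = -0.2231
x = 0.1480, y = -0.1739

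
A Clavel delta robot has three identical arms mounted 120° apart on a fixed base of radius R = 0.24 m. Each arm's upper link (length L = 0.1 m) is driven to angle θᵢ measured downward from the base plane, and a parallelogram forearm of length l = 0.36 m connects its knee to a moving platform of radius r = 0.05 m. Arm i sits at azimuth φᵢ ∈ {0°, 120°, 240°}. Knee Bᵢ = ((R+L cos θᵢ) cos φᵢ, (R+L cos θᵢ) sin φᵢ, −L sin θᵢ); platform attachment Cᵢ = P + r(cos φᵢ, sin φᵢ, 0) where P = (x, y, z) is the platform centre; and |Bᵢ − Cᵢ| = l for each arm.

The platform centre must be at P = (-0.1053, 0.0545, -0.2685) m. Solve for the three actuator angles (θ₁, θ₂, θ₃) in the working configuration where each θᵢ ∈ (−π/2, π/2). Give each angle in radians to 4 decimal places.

φ1=0.0° → target in arm frame (-0.1053, 0.0545)
  e−x'=0.2953;  (l²−L²−(e−x')²−y'²−z²)/2L = -0.2133
  γ=atan2(-0.2685,0.2953)=-0.7379;  ψ=arccos(-0.5345)=2.1347;  θ1=γ+ψ≈1.3968
φ2=120.0° → target in arm frame (0.0998, 0.0639)
  A=0.0902, B=-0.2685, C=(l²−L²−A²−y'²−z²)/(2L)=0.1765
  θ2 = atan2(B,A) + arccos(C/0.2832) = -0.3487
rotate P by −φ3: (0.0055, -0.1184, -0.2685)
  A cos θ + B sin θ = C:  0.1845·cos θ + -0.2685·sin θ = -0.0029
  γ=atan2(-0.2685,0.1845)=-0.9686;  ψ=arccos(-0.0089)=1.5797;  θ3=γ+ψ≈0.6111

θ₁ = 1.3968, θ₂ = -0.3487, θ₃ = 0.6111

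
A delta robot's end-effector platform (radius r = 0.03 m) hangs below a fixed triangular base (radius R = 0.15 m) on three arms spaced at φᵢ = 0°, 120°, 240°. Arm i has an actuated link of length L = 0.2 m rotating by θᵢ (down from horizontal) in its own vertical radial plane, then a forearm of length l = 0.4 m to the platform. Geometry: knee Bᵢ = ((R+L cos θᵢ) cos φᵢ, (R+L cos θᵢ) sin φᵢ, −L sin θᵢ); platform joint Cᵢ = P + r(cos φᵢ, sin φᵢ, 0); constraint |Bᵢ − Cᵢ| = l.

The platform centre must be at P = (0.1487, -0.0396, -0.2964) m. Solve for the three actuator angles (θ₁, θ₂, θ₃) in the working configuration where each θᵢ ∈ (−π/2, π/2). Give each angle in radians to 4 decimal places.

θ₁ = -0.3490, θ₂ = 0.8725, θ₃ = 0.6108

rotate P by −φ1: (0.1487, -0.0396, -0.2964)
  A cos θ + B sin θ = C:  -0.0287·cos θ + -0.2964·sin θ = 0.0744
  θ1 = atan2(B,A) + arccos(C/0.2978) = -0.3490
arm 2 (φ=120.0°): x'=-0.1086, y'=-0.1090
  e−x'=0.2286;  (l²−L²−(e−x')²−y'²−z²)/2L = -0.0800
  γ=atan2(-0.2964,0.2286)=-0.9137;  ψ=arccos(-0.2138)=1.7862;  θ2=γ+ψ≈0.8725
φ3=240.0° → target in arm frame (-0.0401, 0.1486)
  e−x'=0.1601;  (l²−L²−(e−x')²−y'²−z²)/2L = -0.0389
  θ3 = atan2(B,A) + arccos(C/0.3369) = 0.6108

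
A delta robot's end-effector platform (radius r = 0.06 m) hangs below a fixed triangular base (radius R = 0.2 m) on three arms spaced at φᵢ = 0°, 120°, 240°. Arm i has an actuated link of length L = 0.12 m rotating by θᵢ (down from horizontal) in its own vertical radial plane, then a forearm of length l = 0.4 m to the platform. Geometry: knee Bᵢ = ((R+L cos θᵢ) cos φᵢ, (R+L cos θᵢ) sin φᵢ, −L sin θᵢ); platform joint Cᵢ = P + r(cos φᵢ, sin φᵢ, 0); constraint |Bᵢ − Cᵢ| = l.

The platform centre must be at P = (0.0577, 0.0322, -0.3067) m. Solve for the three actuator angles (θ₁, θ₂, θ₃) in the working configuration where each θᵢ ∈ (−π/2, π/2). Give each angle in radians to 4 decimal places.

θ₁ = -0.3489, θ₂ = 0.0871, θ₃ = 0.4364

φ1=0.0° → target in arm frame (0.0577, 0.0322)
  e−x'=0.0823;  (l²−L²−(e−x')²−y'²−z²)/2L = 0.1822
  θ1 = atan2(B,A) + arccos(C/0.3176) = -0.3489
φ2=120.0° → target in arm frame (-0.0010, -0.0661)
  A=0.1410, B=-0.3067, C=(l²−L²−A²−y'²−z²)/(2L)=0.1137
  γ=atan2(-0.3067,0.1410)=-1.1400;  ψ=arccos(0.3370)=1.2271;  θ2=γ+ψ≈0.0871
φ3=240.0° → target in arm frame (-0.0567, 0.0339)
  A cos θ + B sin θ = C:  0.1967·cos θ + -0.3067·sin θ = 0.0487
  γ=atan2(-0.3067,0.1967)=-1.0004;  ψ=arccos(0.1336)=1.4368;  θ3=γ+ψ≈0.4364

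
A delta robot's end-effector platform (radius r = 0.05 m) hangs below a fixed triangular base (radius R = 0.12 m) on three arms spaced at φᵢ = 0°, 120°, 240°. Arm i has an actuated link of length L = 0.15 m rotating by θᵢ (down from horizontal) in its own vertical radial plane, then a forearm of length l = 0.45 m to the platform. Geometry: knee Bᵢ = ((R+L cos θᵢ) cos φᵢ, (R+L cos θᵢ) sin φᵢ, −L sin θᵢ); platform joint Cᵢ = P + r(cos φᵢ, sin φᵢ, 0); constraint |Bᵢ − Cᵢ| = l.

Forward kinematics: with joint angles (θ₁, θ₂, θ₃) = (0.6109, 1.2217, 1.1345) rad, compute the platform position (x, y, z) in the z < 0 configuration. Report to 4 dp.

arm 1 at φ=0.0°: ρ1 = 0.1929;  centre 1 = (0.1929, 0.0000, -0.0860)
φ2=120.0°: virtual centre (-0.0607, 0.1051, -0.1410), radius l
arm 3 at φ=240.0°: ρ3 = 0.1334;  centre 3 = (-0.0667, -0.1155, -0.1359)
subtract pairs → two planes through P
[-0.5070 0.2101 -0.1098]·P = -0.0100;  [-0.5191 -0.2310 -0.0998]·P = -0.0083
Cramer: x(z) = 0.0180-0.2049z;  y(z) = -0.0043+0.0283z
into |P−centre ₁|² = l²: 1.0428z² + 0.2435z + -0.1645 = 0;  Δ = 0.7454;  z = -0.5307 or 0.2972 → z<0 root = -0.5307
x = 0.1267, y = -0.0193

(0.1267, -0.0193, -0.5307)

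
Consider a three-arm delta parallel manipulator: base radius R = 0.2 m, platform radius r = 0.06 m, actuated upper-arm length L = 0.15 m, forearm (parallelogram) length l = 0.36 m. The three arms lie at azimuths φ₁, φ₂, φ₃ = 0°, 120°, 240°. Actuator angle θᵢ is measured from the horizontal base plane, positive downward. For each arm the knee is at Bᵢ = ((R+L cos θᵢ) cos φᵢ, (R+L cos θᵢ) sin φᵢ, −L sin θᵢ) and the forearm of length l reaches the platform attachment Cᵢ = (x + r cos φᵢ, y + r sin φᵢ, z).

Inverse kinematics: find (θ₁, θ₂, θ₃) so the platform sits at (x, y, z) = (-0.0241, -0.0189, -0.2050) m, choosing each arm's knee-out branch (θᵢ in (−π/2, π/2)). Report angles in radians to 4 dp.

rotate P by −φ1: (-0.0241, -0.0189, -0.2050)
  A=0.1641, B=-0.2050, C=(l²−L²−A²−y'²−z²)/(2L)=0.1260
  θ1 = atan2(B,A) + arccos(C/0.2626) = 0.1747
arm 2 (φ=120.0°): x'=-0.0043, y'=0.0303
  e−x'=0.1443;  (l²−L²−(e−x')²−y'²−z²)/2L = 0.1444
  √(A²+B²)=0.2507;  θ2 = -0.9574+0.9569 ≈ -0.0005
arm 3 (φ=240.0°): x'=0.0284, y'=-0.0114
  A=0.1116, B=-0.2050, C=(l²−L²−A²−y'²−z²)/(2L)=0.1750
  θ3 = atan2(B,A) + arccos(C/0.2334) = -0.3491

θ₁ = 0.1747, θ₂ = -0.0005, θ₃ = -0.3491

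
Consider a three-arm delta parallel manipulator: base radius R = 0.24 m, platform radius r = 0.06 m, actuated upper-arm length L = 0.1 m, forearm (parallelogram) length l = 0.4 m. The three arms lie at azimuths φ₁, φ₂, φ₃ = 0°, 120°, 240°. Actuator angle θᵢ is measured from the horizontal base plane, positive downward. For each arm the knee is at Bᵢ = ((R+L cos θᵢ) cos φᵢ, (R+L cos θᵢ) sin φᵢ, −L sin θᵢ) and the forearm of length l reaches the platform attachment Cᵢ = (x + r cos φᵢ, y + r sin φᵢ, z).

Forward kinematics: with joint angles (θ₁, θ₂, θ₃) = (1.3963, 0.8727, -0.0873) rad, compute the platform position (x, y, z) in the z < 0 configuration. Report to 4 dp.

(-0.1013, -0.0765, -0.3533)

centre 1 = (0.1974·cos0.0°, 0.1974·sin0.0°, -0.0985) = (0.1974, 0.0000, -0.0985)
φ2=120.0°: virtual centre (-0.1221, 0.2115, -0.0766), radius l
centre 3 = (0.2796·cos240.0°, 0.2796·sin240.0°, 0.0087) = (-0.1398, -0.2422, 0.0087)
|centre ₂|²−|centre ₁|² = 0.0169;  |centre ₃|²−|centre ₁|² = 0.0296
plane₁₂: -0.6390x+0.4231y+0.0437z = 0.0169
Cramer: x(z) = -0.0348+0.1881z;  y(z) = -0.0127+0.1807z
sphere 1 gives Az²+Bz+C=0 with A=1.0681, B=0.1050, C=-0.0962;  B²−4AC=0.4222;  roots -0.3533, 0.2550;  negative root z = -0.3533
x = -0.1013, y = -0.0765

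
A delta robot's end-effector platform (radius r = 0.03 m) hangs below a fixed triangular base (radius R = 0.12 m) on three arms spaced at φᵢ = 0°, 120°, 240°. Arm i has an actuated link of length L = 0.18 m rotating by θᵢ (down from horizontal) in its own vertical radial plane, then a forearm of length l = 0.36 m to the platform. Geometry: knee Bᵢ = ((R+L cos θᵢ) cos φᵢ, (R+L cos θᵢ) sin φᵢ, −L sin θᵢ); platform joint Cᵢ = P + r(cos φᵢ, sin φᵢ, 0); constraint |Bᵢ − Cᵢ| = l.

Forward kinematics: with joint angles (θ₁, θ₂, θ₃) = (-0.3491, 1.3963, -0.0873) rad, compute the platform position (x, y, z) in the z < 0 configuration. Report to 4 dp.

φ1=0.0°: virtual centre (0.2591, 0.0000, 0.0616), radius l
S2 = (0.1213·cos120.0°, 0.1213·sin120.0°, -0.1773) = (-0.0606, 0.1050, -0.1773)
φ3=240.0°: virtual centre (-0.1347, -0.2332, 0.0157), radius l
eliminate P² terms by subtracting sphere 1 from 2 and 3
linear system: -0.6395x+0.2100y = -0.0248−-0.4777z; -0.7876x+-0.4665y = 0.0018−-0.0918z
Cramer: x(z) = 0.0241-0.5220z;  y(z) = -0.0447+0.6847z
into |P−S₁|² = l²: 1.7414z² + 0.0610z + -0.0686 = 0;  Δ = 0.4815;  z = -0.2168 or 0.1817 → z<0 root = -0.2168
x = 0.1373, y = -0.1931

(0.1373, -0.1931, -0.2168)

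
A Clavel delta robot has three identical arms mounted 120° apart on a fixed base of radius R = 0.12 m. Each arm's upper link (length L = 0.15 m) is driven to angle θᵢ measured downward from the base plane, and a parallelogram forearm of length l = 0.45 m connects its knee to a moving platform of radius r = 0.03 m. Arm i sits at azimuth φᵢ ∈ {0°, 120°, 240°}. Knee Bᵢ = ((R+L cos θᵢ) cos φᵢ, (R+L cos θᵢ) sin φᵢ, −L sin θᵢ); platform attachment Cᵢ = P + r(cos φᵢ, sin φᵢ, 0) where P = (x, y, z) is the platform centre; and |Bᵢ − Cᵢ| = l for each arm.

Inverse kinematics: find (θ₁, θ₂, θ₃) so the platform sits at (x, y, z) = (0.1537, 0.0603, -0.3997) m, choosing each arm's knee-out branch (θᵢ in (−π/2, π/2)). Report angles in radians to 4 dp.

θ₁ = -0.2616, θ₂ = 0.4367, θ₃ = 0.7857

φ1=0.0° → target in arm frame (0.1537, 0.0603)
  A=-0.0637, B=-0.3997, C=(l²−L²−A²−y'²−z²)/(2L)=0.0418
  θ1 = atan2(B,A) + arccos(C/0.4047) = -0.2616
arm 2 (φ=120.0°): x'=-0.0246, y'=-0.1633
  e−x'=0.1146;  (l²−L²−(e−x')²−y'²−z²)/2L = -0.0652
  √(A²+B²)=0.4158;  θ2 = -1.2915+1.7282 ≈ 0.4367
arm 3 (φ=240.0°): x'=-0.1291, y'=0.1030
  e−x'=0.2191;  (l²−L²−(e−x')²−y'²−z²)/2L = -0.1278
  θ3 = atan2(B,A) + arccos(C/0.4558) = 0.7857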